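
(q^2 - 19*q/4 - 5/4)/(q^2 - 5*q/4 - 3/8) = 2*(q - 5)/(2*q - 3)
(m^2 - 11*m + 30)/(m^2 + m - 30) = (m - 6)/(m + 6)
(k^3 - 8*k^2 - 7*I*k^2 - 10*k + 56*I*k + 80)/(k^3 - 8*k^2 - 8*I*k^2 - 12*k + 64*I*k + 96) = (k - 5*I)/(k - 6*I)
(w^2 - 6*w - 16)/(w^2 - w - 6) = (w - 8)/(w - 3)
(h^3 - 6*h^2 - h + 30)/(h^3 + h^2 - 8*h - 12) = (h - 5)/(h + 2)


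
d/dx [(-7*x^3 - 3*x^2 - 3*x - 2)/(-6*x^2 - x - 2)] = (42*x^4 + 14*x^3 + 27*x^2 - 12*x + 4)/(36*x^4 + 12*x^3 + 25*x^2 + 4*x + 4)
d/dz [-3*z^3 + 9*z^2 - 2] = 9*z*(2 - z)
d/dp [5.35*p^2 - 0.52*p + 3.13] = 10.7*p - 0.52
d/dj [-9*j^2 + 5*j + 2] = 5 - 18*j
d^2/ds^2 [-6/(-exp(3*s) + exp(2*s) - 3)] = 6*((4 - 9*exp(s))*(exp(3*s) - exp(2*s) + 3) + 2*(3*exp(s) - 2)^2*exp(2*s))*exp(2*s)/(exp(3*s) - exp(2*s) + 3)^3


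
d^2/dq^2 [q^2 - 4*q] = 2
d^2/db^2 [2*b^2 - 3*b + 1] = 4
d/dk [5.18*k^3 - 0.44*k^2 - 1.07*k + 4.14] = 15.54*k^2 - 0.88*k - 1.07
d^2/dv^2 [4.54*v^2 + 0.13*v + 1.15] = 9.08000000000000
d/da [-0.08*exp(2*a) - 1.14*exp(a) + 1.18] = (-0.16*exp(a) - 1.14)*exp(a)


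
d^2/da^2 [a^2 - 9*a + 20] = 2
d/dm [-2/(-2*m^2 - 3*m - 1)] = 2*(-4*m - 3)/(2*m^2 + 3*m + 1)^2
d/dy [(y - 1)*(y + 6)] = 2*y + 5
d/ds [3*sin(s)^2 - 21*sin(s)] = 3*(2*sin(s) - 7)*cos(s)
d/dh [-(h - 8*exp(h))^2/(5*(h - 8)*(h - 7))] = (h - 8*exp(h))*(2*(h - 8)*(h - 7)*(8*exp(h) - 1) + (h - 8)*(h - 8*exp(h)) + (h - 7)*(h - 8*exp(h)))/(5*(h - 8)^2*(h - 7)^2)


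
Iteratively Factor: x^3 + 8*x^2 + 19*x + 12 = (x + 3)*(x^2 + 5*x + 4) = (x + 1)*(x + 3)*(x + 4)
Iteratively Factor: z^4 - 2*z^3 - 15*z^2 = (z)*(z^3 - 2*z^2 - 15*z) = z^2*(z^2 - 2*z - 15) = z^2*(z - 5)*(z + 3)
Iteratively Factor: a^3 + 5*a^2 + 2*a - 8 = (a + 2)*(a^2 + 3*a - 4) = (a - 1)*(a + 2)*(a + 4)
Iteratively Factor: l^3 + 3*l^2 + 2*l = (l)*(l^2 + 3*l + 2) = l*(l + 2)*(l + 1)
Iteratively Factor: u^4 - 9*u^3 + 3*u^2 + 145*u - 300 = (u + 4)*(u^3 - 13*u^2 + 55*u - 75) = (u - 5)*(u + 4)*(u^2 - 8*u + 15) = (u - 5)*(u - 3)*(u + 4)*(u - 5)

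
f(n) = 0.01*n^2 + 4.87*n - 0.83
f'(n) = 0.02*n + 4.87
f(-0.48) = -3.17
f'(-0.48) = 4.86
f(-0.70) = -4.23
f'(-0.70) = 4.86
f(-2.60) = -13.42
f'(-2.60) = 4.82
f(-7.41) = -36.37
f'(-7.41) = 4.72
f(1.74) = 7.67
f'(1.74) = 4.90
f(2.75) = 12.64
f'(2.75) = 4.92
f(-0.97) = -5.54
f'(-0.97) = 4.85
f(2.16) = 9.74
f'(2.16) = 4.91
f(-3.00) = -15.35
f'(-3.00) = 4.81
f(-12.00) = -57.83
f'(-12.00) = 4.63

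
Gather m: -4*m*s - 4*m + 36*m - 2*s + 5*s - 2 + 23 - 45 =m*(32 - 4*s) + 3*s - 24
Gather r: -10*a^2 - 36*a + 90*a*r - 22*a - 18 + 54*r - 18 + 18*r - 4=-10*a^2 - 58*a + r*(90*a + 72) - 40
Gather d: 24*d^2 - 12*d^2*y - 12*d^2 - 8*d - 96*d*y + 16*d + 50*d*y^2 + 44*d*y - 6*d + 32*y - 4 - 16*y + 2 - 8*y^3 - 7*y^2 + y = d^2*(12 - 12*y) + d*(50*y^2 - 52*y + 2) - 8*y^3 - 7*y^2 + 17*y - 2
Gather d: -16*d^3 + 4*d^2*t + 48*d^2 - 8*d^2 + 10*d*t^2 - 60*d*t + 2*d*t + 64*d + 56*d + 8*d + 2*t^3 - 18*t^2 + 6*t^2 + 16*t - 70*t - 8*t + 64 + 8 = -16*d^3 + d^2*(4*t + 40) + d*(10*t^2 - 58*t + 128) + 2*t^3 - 12*t^2 - 62*t + 72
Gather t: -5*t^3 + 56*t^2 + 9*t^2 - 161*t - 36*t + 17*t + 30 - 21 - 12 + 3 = -5*t^3 + 65*t^2 - 180*t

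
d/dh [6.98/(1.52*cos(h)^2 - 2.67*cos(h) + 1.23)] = (21.2192*cos(h) - 18.6366)*sin(h)/(1.52*cos(h)^2 - 2.67*cos(h) + 1.23)^2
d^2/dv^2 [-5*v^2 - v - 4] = -10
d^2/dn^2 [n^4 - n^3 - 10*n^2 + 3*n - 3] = 12*n^2 - 6*n - 20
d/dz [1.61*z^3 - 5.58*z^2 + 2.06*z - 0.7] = 4.83*z^2 - 11.16*z + 2.06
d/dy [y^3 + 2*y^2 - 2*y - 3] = 3*y^2 + 4*y - 2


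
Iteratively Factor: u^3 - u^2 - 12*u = (u - 4)*(u^2 + 3*u) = u*(u - 4)*(u + 3)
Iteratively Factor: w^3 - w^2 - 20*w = (w + 4)*(w^2 - 5*w) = w*(w + 4)*(w - 5)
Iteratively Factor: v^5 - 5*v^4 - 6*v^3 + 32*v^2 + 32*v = (v + 2)*(v^4 - 7*v^3 + 8*v^2 + 16*v) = (v + 1)*(v + 2)*(v^3 - 8*v^2 + 16*v) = (v - 4)*(v + 1)*(v + 2)*(v^2 - 4*v) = (v - 4)^2*(v + 1)*(v + 2)*(v)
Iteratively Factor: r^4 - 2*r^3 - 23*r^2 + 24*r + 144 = (r - 4)*(r^3 + 2*r^2 - 15*r - 36) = (r - 4)*(r + 3)*(r^2 - r - 12) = (r - 4)^2*(r + 3)*(r + 3)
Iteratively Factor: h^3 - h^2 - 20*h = (h - 5)*(h^2 + 4*h) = (h - 5)*(h + 4)*(h)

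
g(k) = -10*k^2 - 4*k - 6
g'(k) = -20*k - 4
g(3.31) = -128.80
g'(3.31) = -70.20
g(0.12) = -6.62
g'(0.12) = -6.40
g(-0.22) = -5.60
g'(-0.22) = 0.40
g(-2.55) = -60.82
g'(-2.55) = 47.00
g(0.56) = -11.38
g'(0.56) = -15.20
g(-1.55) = -23.82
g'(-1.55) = 27.00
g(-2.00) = -38.00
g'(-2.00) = 36.00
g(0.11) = -6.56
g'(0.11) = -6.20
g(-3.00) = -84.00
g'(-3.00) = 56.00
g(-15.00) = -2196.00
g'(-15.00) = 296.00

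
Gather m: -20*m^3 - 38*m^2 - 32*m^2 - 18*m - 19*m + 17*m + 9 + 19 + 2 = -20*m^3 - 70*m^2 - 20*m + 30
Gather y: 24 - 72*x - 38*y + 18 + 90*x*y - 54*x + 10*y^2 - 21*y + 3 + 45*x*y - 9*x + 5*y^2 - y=-135*x + 15*y^2 + y*(135*x - 60) + 45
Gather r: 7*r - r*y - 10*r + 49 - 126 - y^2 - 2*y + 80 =r*(-y - 3) - y^2 - 2*y + 3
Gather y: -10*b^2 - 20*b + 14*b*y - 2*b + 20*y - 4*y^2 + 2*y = -10*b^2 - 22*b - 4*y^2 + y*(14*b + 22)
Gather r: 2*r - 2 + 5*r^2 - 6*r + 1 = 5*r^2 - 4*r - 1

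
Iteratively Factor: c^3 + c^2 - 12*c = (c)*(c^2 + c - 12) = c*(c + 4)*(c - 3)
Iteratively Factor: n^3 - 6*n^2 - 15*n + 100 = (n - 5)*(n^2 - n - 20) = (n - 5)^2*(n + 4)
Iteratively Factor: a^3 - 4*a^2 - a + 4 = (a - 1)*(a^2 - 3*a - 4) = (a - 1)*(a + 1)*(a - 4)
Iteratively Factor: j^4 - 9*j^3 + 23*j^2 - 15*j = (j - 5)*(j^3 - 4*j^2 + 3*j) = (j - 5)*(j - 3)*(j^2 - j) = j*(j - 5)*(j - 3)*(j - 1)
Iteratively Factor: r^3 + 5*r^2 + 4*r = (r)*(r^2 + 5*r + 4) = r*(r + 4)*(r + 1)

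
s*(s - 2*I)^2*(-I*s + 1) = -I*s^4 - 3*s^3 - 4*s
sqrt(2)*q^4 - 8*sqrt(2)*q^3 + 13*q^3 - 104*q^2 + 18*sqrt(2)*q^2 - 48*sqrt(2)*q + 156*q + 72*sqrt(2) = (q - 6)*(q - 2)*(q + 6*sqrt(2))*(sqrt(2)*q + 1)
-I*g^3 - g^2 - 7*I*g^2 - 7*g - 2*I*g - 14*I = (g + 7)*(g - 2*I)*(-I*g + 1)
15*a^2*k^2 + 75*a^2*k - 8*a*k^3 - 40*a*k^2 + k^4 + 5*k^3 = k*(-5*a + k)*(-3*a + k)*(k + 5)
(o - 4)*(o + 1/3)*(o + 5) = o^3 + 4*o^2/3 - 59*o/3 - 20/3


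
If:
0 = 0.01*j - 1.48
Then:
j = 148.00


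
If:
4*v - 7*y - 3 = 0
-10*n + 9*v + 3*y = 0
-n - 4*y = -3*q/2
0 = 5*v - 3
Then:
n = 18/35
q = 4/35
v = 3/5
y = -3/35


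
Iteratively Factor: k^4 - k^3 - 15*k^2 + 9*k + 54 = (k + 2)*(k^3 - 3*k^2 - 9*k + 27) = (k - 3)*(k + 2)*(k^2 - 9) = (k - 3)^2*(k + 2)*(k + 3)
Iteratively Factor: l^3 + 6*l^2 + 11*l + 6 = (l + 3)*(l^2 + 3*l + 2) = (l + 2)*(l + 3)*(l + 1)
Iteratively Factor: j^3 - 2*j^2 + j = (j - 1)*(j^2 - j) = (j - 1)^2*(j)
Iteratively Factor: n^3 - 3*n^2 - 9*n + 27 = (n - 3)*(n^2 - 9) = (n - 3)^2*(n + 3)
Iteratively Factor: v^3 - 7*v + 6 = (v + 3)*(v^2 - 3*v + 2) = (v - 1)*(v + 3)*(v - 2)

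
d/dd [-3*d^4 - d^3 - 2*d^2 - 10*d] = -12*d^3 - 3*d^2 - 4*d - 10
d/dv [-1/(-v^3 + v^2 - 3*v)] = (-3*v^2 + 2*v - 3)/(v^2*(v^2 - v + 3)^2)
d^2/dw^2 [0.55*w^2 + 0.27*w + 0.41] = 1.10000000000000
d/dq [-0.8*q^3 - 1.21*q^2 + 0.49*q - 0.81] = -2.4*q^2 - 2.42*q + 0.49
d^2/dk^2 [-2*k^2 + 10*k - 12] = -4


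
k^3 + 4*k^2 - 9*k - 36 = (k - 3)*(k + 3)*(k + 4)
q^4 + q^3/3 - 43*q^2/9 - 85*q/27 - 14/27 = (q - 7/3)*(q + 1/3)^2*(q + 2)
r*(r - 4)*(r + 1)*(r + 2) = r^4 - r^3 - 10*r^2 - 8*r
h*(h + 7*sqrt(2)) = h^2 + 7*sqrt(2)*h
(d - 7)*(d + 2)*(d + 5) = d^3 - 39*d - 70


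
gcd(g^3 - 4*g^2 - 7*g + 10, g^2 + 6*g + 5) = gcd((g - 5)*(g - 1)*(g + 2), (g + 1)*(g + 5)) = 1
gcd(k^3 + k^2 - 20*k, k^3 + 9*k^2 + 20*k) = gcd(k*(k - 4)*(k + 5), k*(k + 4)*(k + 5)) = k^2 + 5*k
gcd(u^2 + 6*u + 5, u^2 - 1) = u + 1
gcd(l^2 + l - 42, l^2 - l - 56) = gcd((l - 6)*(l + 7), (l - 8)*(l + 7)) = l + 7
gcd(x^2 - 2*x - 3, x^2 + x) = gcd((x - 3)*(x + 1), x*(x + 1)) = x + 1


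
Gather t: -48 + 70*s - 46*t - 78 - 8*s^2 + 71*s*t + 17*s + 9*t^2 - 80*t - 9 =-8*s^2 + 87*s + 9*t^2 + t*(71*s - 126) - 135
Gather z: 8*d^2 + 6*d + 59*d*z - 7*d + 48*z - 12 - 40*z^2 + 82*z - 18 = 8*d^2 - d - 40*z^2 + z*(59*d + 130) - 30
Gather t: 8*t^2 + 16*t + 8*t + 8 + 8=8*t^2 + 24*t + 16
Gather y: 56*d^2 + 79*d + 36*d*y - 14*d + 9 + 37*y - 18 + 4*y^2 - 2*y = 56*d^2 + 65*d + 4*y^2 + y*(36*d + 35) - 9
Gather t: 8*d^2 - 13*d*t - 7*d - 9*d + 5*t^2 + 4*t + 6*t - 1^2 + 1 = 8*d^2 - 16*d + 5*t^2 + t*(10 - 13*d)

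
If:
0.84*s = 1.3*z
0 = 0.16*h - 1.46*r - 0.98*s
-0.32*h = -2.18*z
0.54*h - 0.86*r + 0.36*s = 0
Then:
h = 0.00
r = 0.00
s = 0.00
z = 0.00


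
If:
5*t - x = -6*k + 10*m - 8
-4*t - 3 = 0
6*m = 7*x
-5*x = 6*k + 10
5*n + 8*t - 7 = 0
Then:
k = -1775/1272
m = -161/424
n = 13/5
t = -3/4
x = -69/212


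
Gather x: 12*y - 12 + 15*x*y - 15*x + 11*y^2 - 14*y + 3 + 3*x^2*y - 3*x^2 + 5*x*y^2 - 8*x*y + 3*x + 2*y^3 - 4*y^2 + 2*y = x^2*(3*y - 3) + x*(5*y^2 + 7*y - 12) + 2*y^3 + 7*y^2 - 9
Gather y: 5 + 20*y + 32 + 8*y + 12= 28*y + 49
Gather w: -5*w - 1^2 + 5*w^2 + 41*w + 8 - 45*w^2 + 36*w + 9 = -40*w^2 + 72*w + 16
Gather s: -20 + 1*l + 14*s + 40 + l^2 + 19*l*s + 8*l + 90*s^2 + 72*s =l^2 + 9*l + 90*s^2 + s*(19*l + 86) + 20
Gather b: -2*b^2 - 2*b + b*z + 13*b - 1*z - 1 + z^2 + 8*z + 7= -2*b^2 + b*(z + 11) + z^2 + 7*z + 6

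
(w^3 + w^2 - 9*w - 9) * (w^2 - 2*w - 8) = w^5 - w^4 - 19*w^3 + w^2 + 90*w + 72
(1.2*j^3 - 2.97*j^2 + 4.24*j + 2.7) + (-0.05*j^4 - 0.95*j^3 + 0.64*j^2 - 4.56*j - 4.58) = -0.05*j^4 + 0.25*j^3 - 2.33*j^2 - 0.319999999999999*j - 1.88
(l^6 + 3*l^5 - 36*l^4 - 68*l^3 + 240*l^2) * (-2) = -2*l^6 - 6*l^5 + 72*l^4 + 136*l^3 - 480*l^2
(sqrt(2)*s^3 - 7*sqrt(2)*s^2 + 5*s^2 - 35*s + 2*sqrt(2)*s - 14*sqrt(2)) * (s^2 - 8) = sqrt(2)*s^5 - 7*sqrt(2)*s^4 + 5*s^4 - 35*s^3 - 6*sqrt(2)*s^3 - 40*s^2 + 42*sqrt(2)*s^2 - 16*sqrt(2)*s + 280*s + 112*sqrt(2)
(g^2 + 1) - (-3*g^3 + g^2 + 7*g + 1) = 3*g^3 - 7*g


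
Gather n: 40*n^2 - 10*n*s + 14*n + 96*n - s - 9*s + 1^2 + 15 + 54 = 40*n^2 + n*(110 - 10*s) - 10*s + 70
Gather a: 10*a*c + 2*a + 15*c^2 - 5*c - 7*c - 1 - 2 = a*(10*c + 2) + 15*c^2 - 12*c - 3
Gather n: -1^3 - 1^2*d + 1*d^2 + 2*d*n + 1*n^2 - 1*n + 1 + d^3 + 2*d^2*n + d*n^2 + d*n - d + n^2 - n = d^3 + d^2 - 2*d + n^2*(d + 2) + n*(2*d^2 + 3*d - 2)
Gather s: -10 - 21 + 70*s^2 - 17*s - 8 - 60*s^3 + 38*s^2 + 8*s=-60*s^3 + 108*s^2 - 9*s - 39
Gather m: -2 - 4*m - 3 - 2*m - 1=-6*m - 6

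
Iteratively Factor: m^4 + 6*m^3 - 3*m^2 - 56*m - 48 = (m - 3)*(m^3 + 9*m^2 + 24*m + 16) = (m - 3)*(m + 4)*(m^2 + 5*m + 4) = (m - 3)*(m + 1)*(m + 4)*(m + 4)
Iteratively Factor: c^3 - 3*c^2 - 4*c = (c + 1)*(c^2 - 4*c) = (c - 4)*(c + 1)*(c)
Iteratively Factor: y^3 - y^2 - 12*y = (y + 3)*(y^2 - 4*y) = (y - 4)*(y + 3)*(y)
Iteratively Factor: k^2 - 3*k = (k)*(k - 3)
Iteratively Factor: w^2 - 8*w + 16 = (w - 4)*(w - 4)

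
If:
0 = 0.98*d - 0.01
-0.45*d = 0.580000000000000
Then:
No Solution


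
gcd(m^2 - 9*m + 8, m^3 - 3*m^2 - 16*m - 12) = 1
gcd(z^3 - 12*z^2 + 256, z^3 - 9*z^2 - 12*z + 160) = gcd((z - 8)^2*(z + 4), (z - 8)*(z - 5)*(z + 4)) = z^2 - 4*z - 32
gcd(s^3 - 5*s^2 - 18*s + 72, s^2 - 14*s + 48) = s - 6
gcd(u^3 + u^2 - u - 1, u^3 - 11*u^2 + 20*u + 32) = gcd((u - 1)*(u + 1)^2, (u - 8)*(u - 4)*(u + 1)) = u + 1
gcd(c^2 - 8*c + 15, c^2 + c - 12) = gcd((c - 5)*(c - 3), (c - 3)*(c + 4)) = c - 3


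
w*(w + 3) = w^2 + 3*w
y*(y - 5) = y^2 - 5*y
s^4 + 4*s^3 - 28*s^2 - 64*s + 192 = (s - 4)*(s - 2)*(s + 4)*(s + 6)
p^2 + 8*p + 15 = (p + 3)*(p + 5)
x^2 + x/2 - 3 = (x - 3/2)*(x + 2)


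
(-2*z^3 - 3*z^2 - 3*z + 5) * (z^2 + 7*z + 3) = -2*z^5 - 17*z^4 - 30*z^3 - 25*z^2 + 26*z + 15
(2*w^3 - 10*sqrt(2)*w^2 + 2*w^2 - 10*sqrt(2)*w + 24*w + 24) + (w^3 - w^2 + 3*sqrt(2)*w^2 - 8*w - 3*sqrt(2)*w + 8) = 3*w^3 - 7*sqrt(2)*w^2 + w^2 - 13*sqrt(2)*w + 16*w + 32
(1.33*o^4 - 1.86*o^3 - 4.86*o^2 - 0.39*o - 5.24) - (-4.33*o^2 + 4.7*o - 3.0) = 1.33*o^4 - 1.86*o^3 - 0.53*o^2 - 5.09*o - 2.24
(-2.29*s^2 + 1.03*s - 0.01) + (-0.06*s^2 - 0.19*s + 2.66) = -2.35*s^2 + 0.84*s + 2.65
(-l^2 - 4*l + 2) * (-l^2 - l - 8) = l^4 + 5*l^3 + 10*l^2 + 30*l - 16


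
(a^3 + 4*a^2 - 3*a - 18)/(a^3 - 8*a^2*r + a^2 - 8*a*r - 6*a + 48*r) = (-a - 3)/(-a + 8*r)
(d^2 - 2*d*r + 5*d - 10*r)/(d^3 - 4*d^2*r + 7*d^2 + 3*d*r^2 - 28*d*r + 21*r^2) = (d^2 - 2*d*r + 5*d - 10*r)/(d^3 - 4*d^2*r + 7*d^2 + 3*d*r^2 - 28*d*r + 21*r^2)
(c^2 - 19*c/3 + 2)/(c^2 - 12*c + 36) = (c - 1/3)/(c - 6)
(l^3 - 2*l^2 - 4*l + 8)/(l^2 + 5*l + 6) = (l^2 - 4*l + 4)/(l + 3)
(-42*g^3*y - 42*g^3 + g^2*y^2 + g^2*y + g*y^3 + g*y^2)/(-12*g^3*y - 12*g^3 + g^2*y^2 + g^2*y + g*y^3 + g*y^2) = (-42*g^2 + g*y + y^2)/(-12*g^2 + g*y + y^2)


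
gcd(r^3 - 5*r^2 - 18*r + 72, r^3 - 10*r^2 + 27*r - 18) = r^2 - 9*r + 18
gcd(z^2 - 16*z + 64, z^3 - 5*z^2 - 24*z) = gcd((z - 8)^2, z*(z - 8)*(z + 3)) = z - 8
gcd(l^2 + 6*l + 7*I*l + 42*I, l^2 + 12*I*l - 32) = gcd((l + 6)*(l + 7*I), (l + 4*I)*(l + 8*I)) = 1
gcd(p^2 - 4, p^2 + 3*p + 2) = p + 2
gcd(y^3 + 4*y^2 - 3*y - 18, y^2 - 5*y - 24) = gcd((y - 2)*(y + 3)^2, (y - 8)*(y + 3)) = y + 3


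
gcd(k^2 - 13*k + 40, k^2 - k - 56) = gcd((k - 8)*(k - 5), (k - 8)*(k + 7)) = k - 8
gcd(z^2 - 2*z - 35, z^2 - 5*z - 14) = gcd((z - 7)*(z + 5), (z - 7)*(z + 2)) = z - 7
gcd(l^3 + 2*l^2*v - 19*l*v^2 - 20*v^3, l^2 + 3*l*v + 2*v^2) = l + v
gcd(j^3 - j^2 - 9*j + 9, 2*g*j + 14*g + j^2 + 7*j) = 1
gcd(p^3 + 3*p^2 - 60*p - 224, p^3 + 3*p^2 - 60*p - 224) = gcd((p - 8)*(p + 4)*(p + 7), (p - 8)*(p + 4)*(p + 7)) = p^3 + 3*p^2 - 60*p - 224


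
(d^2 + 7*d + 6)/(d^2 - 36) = (d + 1)/(d - 6)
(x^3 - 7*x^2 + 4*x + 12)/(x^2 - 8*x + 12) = x + 1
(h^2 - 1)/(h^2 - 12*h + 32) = (h^2 - 1)/(h^2 - 12*h + 32)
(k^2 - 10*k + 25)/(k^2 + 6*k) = (k^2 - 10*k + 25)/(k*(k + 6))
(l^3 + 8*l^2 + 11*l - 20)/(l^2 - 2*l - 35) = (l^2 + 3*l - 4)/(l - 7)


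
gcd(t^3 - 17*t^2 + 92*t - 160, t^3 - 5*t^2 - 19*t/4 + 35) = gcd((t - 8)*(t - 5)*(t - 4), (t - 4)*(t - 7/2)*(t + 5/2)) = t - 4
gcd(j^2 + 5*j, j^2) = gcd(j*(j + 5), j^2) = j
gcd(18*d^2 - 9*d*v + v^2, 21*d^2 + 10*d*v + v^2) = 1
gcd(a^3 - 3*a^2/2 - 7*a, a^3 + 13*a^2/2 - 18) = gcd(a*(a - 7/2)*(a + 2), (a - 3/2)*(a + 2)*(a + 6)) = a + 2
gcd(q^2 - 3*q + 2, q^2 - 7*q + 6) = q - 1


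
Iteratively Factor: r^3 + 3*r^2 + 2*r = (r)*(r^2 + 3*r + 2) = r*(r + 1)*(r + 2)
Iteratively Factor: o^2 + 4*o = (o)*(o + 4)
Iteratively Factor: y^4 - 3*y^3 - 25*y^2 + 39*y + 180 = (y - 5)*(y^3 + 2*y^2 - 15*y - 36) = (y - 5)*(y - 4)*(y^2 + 6*y + 9) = (y - 5)*(y - 4)*(y + 3)*(y + 3)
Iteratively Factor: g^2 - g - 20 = (g + 4)*(g - 5)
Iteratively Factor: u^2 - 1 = (u - 1)*(u + 1)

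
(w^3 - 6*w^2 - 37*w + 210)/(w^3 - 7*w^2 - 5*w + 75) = (w^2 - w - 42)/(w^2 - 2*w - 15)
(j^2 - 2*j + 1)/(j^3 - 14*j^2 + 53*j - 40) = (j - 1)/(j^2 - 13*j + 40)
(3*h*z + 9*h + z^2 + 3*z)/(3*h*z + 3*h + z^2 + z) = (z + 3)/(z + 1)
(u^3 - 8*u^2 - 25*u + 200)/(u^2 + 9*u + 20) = (u^2 - 13*u + 40)/(u + 4)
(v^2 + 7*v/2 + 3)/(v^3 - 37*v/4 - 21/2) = 2/(2*v - 7)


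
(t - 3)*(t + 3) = t^2 - 9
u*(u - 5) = u^2 - 5*u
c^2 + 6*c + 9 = (c + 3)^2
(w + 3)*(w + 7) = w^2 + 10*w + 21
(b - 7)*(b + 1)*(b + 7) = b^3 + b^2 - 49*b - 49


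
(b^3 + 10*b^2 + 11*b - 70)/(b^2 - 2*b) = b + 12 + 35/b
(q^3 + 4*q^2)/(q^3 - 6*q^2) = (q + 4)/(q - 6)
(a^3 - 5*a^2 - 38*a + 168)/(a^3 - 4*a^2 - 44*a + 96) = (a^2 - 11*a + 28)/(a^2 - 10*a + 16)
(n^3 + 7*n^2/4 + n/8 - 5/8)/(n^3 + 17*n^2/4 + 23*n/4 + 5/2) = (n - 1/2)/(n + 2)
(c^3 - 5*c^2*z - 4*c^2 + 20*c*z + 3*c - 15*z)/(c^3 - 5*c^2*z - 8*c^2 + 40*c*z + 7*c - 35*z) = (c - 3)/(c - 7)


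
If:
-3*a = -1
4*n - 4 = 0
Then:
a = 1/3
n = 1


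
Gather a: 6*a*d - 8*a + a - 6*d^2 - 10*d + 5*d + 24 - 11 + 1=a*(6*d - 7) - 6*d^2 - 5*d + 14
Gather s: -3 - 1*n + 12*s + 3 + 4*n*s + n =s*(4*n + 12)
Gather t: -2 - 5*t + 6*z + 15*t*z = t*(15*z - 5) + 6*z - 2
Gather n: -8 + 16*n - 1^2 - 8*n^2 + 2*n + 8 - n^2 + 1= -9*n^2 + 18*n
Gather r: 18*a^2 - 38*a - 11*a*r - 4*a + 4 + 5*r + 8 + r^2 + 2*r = 18*a^2 - 42*a + r^2 + r*(7 - 11*a) + 12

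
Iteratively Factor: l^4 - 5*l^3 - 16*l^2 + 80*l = (l + 4)*(l^3 - 9*l^2 + 20*l) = (l - 4)*(l + 4)*(l^2 - 5*l) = (l - 5)*(l - 4)*(l + 4)*(l)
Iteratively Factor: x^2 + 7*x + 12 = (x + 3)*(x + 4)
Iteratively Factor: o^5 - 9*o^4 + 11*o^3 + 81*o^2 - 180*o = (o + 3)*(o^4 - 12*o^3 + 47*o^2 - 60*o) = o*(o + 3)*(o^3 - 12*o^2 + 47*o - 60) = o*(o - 3)*(o + 3)*(o^2 - 9*o + 20) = o*(o - 5)*(o - 3)*(o + 3)*(o - 4)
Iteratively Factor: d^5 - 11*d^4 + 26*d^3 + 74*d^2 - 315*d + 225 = (d - 1)*(d^4 - 10*d^3 + 16*d^2 + 90*d - 225) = (d - 1)*(d + 3)*(d^3 - 13*d^2 + 55*d - 75) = (d - 5)*(d - 1)*(d + 3)*(d^2 - 8*d + 15) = (d - 5)^2*(d - 1)*(d + 3)*(d - 3)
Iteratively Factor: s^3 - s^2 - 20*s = (s)*(s^2 - s - 20) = s*(s - 5)*(s + 4)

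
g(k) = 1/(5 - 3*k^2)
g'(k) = 6*k/(5 - 3*k^2)^2 = 6*k/(3*k^2 - 5)^2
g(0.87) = 0.37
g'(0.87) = 0.70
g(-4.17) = -0.02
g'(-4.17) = -0.01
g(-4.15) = -0.02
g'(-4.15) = -0.01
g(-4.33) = -0.02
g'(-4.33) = -0.01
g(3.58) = -0.03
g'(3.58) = 0.02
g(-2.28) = -0.09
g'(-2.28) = -0.12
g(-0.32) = 0.21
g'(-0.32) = -0.09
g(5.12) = -0.01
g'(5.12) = 0.01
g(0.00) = 0.20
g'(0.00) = 0.00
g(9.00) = 0.00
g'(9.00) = 0.00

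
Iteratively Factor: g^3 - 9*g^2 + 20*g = (g)*(g^2 - 9*g + 20) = g*(g - 4)*(g - 5)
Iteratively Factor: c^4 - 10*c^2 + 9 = (c + 1)*(c^3 - c^2 - 9*c + 9) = (c - 1)*(c + 1)*(c^2 - 9) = (c - 3)*(c - 1)*(c + 1)*(c + 3)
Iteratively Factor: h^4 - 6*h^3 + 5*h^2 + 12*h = (h + 1)*(h^3 - 7*h^2 + 12*h) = (h - 4)*(h + 1)*(h^2 - 3*h) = h*(h - 4)*(h + 1)*(h - 3)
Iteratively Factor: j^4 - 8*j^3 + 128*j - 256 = (j + 4)*(j^3 - 12*j^2 + 48*j - 64) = (j - 4)*(j + 4)*(j^2 - 8*j + 16) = (j - 4)^2*(j + 4)*(j - 4)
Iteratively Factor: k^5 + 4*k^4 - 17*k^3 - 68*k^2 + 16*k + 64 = (k + 4)*(k^4 - 17*k^2 + 16) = (k + 1)*(k + 4)*(k^3 - k^2 - 16*k + 16) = (k + 1)*(k + 4)^2*(k^2 - 5*k + 4) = (k - 4)*(k + 1)*(k + 4)^2*(k - 1)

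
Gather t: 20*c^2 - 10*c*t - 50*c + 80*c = 20*c^2 - 10*c*t + 30*c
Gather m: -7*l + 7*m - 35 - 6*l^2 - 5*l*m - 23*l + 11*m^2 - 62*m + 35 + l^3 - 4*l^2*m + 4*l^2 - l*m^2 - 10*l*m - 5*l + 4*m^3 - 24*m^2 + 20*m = l^3 - 2*l^2 - 35*l + 4*m^3 + m^2*(-l - 13) + m*(-4*l^2 - 15*l - 35)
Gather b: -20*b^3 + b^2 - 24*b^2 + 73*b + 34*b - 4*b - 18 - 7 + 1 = -20*b^3 - 23*b^2 + 103*b - 24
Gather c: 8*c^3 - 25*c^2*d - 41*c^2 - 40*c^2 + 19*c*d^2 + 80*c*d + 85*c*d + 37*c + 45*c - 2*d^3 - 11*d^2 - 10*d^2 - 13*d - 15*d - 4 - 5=8*c^3 + c^2*(-25*d - 81) + c*(19*d^2 + 165*d + 82) - 2*d^3 - 21*d^2 - 28*d - 9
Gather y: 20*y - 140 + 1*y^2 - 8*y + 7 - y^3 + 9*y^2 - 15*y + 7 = -y^3 + 10*y^2 - 3*y - 126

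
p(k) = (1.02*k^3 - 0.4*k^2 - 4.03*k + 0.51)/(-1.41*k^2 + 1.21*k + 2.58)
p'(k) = (2.82*k - 1.21)*(1.02*k^3 - 0.4*k^2 - 4.03*k + 0.51)/(-1.41*k^2 + 1.21*k + 2.58)^2 + (3.06*k^2 - 0.8*k - 4.03)/(-1.41*k^2 + 1.21*k + 2.58) = (-1.4382*k^4 + 2.4684*k^3 + 1.7285*k^2 - 0.6258*k - 11.0145)/(1.9881*k^4 - 3.4122*k^3 - 5.8115*k^2 + 6.2436*k + 6.6564)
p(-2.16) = 0.44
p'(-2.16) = -1.32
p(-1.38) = -1.48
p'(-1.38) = -5.89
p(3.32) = -2.24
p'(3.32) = -0.98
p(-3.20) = 1.53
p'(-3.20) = -0.90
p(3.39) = -2.31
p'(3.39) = -0.96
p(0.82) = -0.95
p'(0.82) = -1.40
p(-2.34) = 0.67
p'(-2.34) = -1.18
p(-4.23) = 2.41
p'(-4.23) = -0.81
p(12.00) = -8.91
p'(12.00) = -0.73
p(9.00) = -6.70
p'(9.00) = -0.74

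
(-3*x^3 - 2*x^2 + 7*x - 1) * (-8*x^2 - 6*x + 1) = 24*x^5 + 34*x^4 - 47*x^3 - 36*x^2 + 13*x - 1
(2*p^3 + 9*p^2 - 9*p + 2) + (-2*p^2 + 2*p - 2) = 2*p^3 + 7*p^2 - 7*p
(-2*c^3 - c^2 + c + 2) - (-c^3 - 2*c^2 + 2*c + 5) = -c^3 + c^2 - c - 3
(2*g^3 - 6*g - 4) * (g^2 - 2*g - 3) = 2*g^5 - 4*g^4 - 12*g^3 + 8*g^2 + 26*g + 12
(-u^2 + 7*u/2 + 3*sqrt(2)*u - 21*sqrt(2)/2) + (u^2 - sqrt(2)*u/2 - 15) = 7*u/2 + 5*sqrt(2)*u/2 - 15 - 21*sqrt(2)/2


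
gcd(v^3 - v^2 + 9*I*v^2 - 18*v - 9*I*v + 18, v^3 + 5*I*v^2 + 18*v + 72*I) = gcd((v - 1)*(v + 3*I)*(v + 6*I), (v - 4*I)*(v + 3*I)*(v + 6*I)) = v^2 + 9*I*v - 18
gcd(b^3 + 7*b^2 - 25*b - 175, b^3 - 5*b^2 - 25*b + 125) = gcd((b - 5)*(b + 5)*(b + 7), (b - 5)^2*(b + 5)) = b^2 - 25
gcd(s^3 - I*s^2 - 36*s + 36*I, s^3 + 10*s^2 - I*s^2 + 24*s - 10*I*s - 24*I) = s^2 + s*(6 - I) - 6*I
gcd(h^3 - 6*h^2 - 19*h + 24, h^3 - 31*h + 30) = h - 1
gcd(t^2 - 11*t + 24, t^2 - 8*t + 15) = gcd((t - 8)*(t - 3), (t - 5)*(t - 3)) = t - 3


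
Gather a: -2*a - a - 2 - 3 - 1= -3*a - 6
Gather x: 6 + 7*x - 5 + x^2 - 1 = x^2 + 7*x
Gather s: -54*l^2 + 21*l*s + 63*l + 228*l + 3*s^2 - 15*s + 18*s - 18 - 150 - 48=-54*l^2 + 291*l + 3*s^2 + s*(21*l + 3) - 216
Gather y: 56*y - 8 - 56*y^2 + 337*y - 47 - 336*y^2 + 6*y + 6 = -392*y^2 + 399*y - 49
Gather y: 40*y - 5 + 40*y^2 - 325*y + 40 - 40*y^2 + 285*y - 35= 0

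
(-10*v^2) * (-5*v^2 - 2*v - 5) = 50*v^4 + 20*v^3 + 50*v^2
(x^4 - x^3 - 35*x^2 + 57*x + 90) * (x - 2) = x^5 - 3*x^4 - 33*x^3 + 127*x^2 - 24*x - 180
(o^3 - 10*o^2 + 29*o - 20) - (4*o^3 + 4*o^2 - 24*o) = -3*o^3 - 14*o^2 + 53*o - 20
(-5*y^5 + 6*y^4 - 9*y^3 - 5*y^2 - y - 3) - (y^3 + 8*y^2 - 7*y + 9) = -5*y^5 + 6*y^4 - 10*y^3 - 13*y^2 + 6*y - 12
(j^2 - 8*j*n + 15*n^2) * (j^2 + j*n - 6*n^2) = j^4 - 7*j^3*n + j^2*n^2 + 63*j*n^3 - 90*n^4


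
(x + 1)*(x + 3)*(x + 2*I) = x^3 + 4*x^2 + 2*I*x^2 + 3*x + 8*I*x + 6*I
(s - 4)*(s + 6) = s^2 + 2*s - 24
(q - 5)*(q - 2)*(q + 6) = q^3 - q^2 - 32*q + 60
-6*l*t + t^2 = t*(-6*l + t)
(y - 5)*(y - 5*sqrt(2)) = y^2 - 5*sqrt(2)*y - 5*y + 25*sqrt(2)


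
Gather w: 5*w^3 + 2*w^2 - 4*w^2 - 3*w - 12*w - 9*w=5*w^3 - 2*w^2 - 24*w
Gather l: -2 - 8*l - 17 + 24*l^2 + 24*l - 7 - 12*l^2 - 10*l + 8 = 12*l^2 + 6*l - 18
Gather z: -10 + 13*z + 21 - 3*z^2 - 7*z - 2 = -3*z^2 + 6*z + 9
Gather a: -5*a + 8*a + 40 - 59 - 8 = 3*a - 27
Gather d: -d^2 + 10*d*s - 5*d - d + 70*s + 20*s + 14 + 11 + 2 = -d^2 + d*(10*s - 6) + 90*s + 27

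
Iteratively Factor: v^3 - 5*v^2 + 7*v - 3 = (v - 3)*(v^2 - 2*v + 1) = (v - 3)*(v - 1)*(v - 1)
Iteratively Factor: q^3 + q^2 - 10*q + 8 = (q + 4)*(q^2 - 3*q + 2) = (q - 2)*(q + 4)*(q - 1)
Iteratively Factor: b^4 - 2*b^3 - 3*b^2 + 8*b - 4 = (b - 1)*(b^3 - b^2 - 4*b + 4) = (b - 1)^2*(b^2 - 4) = (b - 2)*(b - 1)^2*(b + 2)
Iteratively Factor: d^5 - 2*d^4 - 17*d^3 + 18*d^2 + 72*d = (d - 4)*(d^4 + 2*d^3 - 9*d^2 - 18*d) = d*(d - 4)*(d^3 + 2*d^2 - 9*d - 18) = d*(d - 4)*(d - 3)*(d^2 + 5*d + 6) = d*(d - 4)*(d - 3)*(d + 2)*(d + 3)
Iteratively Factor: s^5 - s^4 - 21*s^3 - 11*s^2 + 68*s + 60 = (s + 2)*(s^4 - 3*s^3 - 15*s^2 + 19*s + 30) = (s - 2)*(s + 2)*(s^3 - s^2 - 17*s - 15) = (s - 2)*(s + 2)*(s + 3)*(s^2 - 4*s - 5) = (s - 5)*(s - 2)*(s + 2)*(s + 3)*(s + 1)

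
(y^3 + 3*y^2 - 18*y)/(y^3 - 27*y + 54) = y/(y - 3)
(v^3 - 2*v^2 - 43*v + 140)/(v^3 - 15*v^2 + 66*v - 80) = (v^2 + 3*v - 28)/(v^2 - 10*v + 16)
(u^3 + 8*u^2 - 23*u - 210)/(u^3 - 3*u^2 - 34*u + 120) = (u + 7)/(u - 4)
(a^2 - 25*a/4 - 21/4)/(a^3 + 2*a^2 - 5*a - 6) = (4*a^2 - 25*a - 21)/(4*(a^3 + 2*a^2 - 5*a - 6))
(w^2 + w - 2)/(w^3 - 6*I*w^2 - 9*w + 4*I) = (w^2 + w - 2)/(w^3 - 6*I*w^2 - 9*w + 4*I)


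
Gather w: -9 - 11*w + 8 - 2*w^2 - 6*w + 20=-2*w^2 - 17*w + 19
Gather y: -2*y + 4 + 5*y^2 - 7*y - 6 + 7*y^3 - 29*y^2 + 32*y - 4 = 7*y^3 - 24*y^2 + 23*y - 6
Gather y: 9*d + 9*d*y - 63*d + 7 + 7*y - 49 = -54*d + y*(9*d + 7) - 42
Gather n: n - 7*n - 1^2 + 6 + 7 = 12 - 6*n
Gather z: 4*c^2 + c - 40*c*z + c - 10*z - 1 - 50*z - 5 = 4*c^2 + 2*c + z*(-40*c - 60) - 6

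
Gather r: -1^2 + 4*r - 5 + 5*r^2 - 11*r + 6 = 5*r^2 - 7*r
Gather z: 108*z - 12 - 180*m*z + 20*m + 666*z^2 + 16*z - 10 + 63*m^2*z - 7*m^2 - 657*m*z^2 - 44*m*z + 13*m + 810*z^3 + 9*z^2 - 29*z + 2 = -7*m^2 + 33*m + 810*z^3 + z^2*(675 - 657*m) + z*(63*m^2 - 224*m + 95) - 20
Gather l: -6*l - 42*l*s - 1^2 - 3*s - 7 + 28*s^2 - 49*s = l*(-42*s - 6) + 28*s^2 - 52*s - 8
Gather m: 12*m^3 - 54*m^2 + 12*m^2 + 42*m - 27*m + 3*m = 12*m^3 - 42*m^2 + 18*m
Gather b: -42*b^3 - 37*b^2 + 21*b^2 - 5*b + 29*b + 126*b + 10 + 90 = -42*b^3 - 16*b^2 + 150*b + 100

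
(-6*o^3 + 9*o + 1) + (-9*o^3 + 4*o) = -15*o^3 + 13*o + 1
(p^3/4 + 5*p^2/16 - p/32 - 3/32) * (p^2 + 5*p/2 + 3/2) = p^5/4 + 15*p^4/16 + 9*p^3/8 + 19*p^2/64 - 9*p/32 - 9/64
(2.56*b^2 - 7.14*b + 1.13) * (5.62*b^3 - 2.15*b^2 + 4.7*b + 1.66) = 14.3872*b^5 - 45.6308*b^4 + 33.7336*b^3 - 31.7379*b^2 - 6.5414*b + 1.8758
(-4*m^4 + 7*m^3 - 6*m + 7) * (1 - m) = 4*m^5 - 11*m^4 + 7*m^3 + 6*m^2 - 13*m + 7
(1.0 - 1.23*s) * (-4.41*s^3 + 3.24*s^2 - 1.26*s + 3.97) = 5.4243*s^4 - 8.3952*s^3 + 4.7898*s^2 - 6.1431*s + 3.97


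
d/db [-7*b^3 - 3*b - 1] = -21*b^2 - 3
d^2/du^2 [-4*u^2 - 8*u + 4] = -8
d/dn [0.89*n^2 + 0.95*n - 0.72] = 1.78*n + 0.95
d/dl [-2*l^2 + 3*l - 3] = 3 - 4*l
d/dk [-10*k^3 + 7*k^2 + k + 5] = -30*k^2 + 14*k + 1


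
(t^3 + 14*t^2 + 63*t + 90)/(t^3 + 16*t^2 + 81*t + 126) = (t + 5)/(t + 7)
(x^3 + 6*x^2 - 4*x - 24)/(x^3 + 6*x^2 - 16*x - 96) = (x^2 - 4)/(x^2 - 16)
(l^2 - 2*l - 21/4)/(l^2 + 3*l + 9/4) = (2*l - 7)/(2*l + 3)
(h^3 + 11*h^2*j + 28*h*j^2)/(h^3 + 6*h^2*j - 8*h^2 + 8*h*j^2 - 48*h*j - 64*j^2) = h*(h + 7*j)/(h^2 + 2*h*j - 8*h - 16*j)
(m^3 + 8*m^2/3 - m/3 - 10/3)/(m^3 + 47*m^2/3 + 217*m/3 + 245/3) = (m^2 + m - 2)/(m^2 + 14*m + 49)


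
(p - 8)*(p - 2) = p^2 - 10*p + 16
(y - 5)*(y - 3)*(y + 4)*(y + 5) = y^4 + y^3 - 37*y^2 - 25*y + 300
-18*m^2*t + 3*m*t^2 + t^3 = t*(-3*m + t)*(6*m + t)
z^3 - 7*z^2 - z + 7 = (z - 7)*(z - 1)*(z + 1)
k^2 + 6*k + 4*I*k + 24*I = (k + 6)*(k + 4*I)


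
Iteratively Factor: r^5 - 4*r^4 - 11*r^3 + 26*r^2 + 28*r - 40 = (r - 1)*(r^4 - 3*r^3 - 14*r^2 + 12*r + 40) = (r - 1)*(r + 2)*(r^3 - 5*r^2 - 4*r + 20) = (r - 5)*(r - 1)*(r + 2)*(r^2 - 4) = (r - 5)*(r - 1)*(r + 2)^2*(r - 2)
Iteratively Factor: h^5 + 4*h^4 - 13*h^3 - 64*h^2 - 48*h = (h + 3)*(h^4 + h^3 - 16*h^2 - 16*h) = (h + 1)*(h + 3)*(h^3 - 16*h) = h*(h + 1)*(h + 3)*(h^2 - 16) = h*(h - 4)*(h + 1)*(h + 3)*(h + 4)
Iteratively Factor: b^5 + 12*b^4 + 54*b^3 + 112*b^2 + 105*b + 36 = (b + 4)*(b^4 + 8*b^3 + 22*b^2 + 24*b + 9) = (b + 1)*(b + 4)*(b^3 + 7*b^2 + 15*b + 9) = (b + 1)*(b + 3)*(b + 4)*(b^2 + 4*b + 3) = (b + 1)^2*(b + 3)*(b + 4)*(b + 3)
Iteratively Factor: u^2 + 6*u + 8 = (u + 2)*(u + 4)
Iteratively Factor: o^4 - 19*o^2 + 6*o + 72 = (o - 3)*(o^3 + 3*o^2 - 10*o - 24) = (o - 3)^2*(o^2 + 6*o + 8) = (o - 3)^2*(o + 4)*(o + 2)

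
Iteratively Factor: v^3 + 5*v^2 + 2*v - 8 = (v + 4)*(v^2 + v - 2) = (v - 1)*(v + 4)*(v + 2)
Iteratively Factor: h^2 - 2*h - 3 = (h + 1)*(h - 3)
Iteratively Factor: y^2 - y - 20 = (y + 4)*(y - 5)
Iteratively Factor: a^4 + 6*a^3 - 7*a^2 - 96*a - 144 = (a + 3)*(a^3 + 3*a^2 - 16*a - 48) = (a + 3)^2*(a^2 - 16) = (a + 3)^2*(a + 4)*(a - 4)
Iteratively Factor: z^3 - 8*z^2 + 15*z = (z)*(z^2 - 8*z + 15) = z*(z - 5)*(z - 3)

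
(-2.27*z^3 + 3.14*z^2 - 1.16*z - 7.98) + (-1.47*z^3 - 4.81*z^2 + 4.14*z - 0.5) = -3.74*z^3 - 1.67*z^2 + 2.98*z - 8.48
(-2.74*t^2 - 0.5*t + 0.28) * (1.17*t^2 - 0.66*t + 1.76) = -3.2058*t^4 + 1.2234*t^3 - 4.1648*t^2 - 1.0648*t + 0.4928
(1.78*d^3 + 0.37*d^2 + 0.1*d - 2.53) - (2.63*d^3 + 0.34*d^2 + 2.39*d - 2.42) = -0.85*d^3 + 0.03*d^2 - 2.29*d - 0.11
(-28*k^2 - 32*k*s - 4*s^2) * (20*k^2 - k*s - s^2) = -560*k^4 - 612*k^3*s - 20*k^2*s^2 + 36*k*s^3 + 4*s^4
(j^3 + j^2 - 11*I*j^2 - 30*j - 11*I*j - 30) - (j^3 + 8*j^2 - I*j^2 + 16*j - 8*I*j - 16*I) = -7*j^2 - 10*I*j^2 - 46*j - 3*I*j - 30 + 16*I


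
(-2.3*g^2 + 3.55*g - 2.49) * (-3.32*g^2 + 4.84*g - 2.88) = 7.636*g^4 - 22.918*g^3 + 32.0728*g^2 - 22.2756*g + 7.1712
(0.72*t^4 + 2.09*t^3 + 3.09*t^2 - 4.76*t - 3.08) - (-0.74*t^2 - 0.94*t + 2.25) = 0.72*t^4 + 2.09*t^3 + 3.83*t^2 - 3.82*t - 5.33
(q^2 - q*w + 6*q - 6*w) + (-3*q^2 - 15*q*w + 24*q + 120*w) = -2*q^2 - 16*q*w + 30*q + 114*w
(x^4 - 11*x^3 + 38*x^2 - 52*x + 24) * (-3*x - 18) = -3*x^5 + 15*x^4 + 84*x^3 - 528*x^2 + 864*x - 432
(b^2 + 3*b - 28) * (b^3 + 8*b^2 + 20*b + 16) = b^5 + 11*b^4 + 16*b^3 - 148*b^2 - 512*b - 448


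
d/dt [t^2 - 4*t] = 2*t - 4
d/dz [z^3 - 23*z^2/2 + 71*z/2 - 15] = 3*z^2 - 23*z + 71/2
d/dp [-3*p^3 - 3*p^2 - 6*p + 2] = -9*p^2 - 6*p - 6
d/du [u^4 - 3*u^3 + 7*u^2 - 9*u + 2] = 4*u^3 - 9*u^2 + 14*u - 9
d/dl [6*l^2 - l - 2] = 12*l - 1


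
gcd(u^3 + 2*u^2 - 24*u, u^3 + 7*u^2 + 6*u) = u^2 + 6*u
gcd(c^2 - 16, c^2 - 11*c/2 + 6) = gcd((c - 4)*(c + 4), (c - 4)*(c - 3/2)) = c - 4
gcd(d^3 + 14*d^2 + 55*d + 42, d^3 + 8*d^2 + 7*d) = d^2 + 8*d + 7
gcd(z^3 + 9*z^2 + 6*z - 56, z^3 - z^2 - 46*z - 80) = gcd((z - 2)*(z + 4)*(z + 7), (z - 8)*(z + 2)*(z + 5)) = 1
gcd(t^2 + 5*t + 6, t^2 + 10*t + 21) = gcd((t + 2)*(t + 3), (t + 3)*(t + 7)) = t + 3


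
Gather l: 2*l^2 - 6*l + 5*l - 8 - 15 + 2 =2*l^2 - l - 21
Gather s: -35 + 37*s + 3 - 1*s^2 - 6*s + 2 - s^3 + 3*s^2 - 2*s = -s^3 + 2*s^2 + 29*s - 30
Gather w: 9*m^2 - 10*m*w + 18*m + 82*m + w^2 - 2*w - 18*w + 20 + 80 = 9*m^2 + 100*m + w^2 + w*(-10*m - 20) + 100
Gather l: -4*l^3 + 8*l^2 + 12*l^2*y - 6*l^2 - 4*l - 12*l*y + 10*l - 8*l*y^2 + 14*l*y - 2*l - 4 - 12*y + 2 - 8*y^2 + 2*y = -4*l^3 + l^2*(12*y + 2) + l*(-8*y^2 + 2*y + 4) - 8*y^2 - 10*y - 2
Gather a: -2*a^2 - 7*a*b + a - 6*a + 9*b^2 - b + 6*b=-2*a^2 + a*(-7*b - 5) + 9*b^2 + 5*b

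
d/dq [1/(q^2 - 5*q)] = (5 - 2*q)/(q^2*(q - 5)^2)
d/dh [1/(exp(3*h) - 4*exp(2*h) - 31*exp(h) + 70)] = (-3*exp(2*h) + 8*exp(h) + 31)*exp(h)/(exp(3*h) - 4*exp(2*h) - 31*exp(h) + 70)^2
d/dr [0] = 0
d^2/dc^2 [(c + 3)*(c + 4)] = 2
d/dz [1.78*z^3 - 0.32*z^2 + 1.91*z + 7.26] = 5.34*z^2 - 0.64*z + 1.91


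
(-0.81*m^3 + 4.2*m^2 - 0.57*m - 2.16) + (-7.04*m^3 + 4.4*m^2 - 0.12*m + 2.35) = -7.85*m^3 + 8.6*m^2 - 0.69*m + 0.19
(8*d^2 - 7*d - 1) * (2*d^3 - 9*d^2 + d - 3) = 16*d^5 - 86*d^4 + 69*d^3 - 22*d^2 + 20*d + 3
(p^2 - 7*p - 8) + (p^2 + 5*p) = 2*p^2 - 2*p - 8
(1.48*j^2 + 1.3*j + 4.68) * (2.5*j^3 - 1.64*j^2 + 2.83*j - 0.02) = 3.7*j^5 + 0.8228*j^4 + 13.7564*j^3 - 4.0258*j^2 + 13.2184*j - 0.0936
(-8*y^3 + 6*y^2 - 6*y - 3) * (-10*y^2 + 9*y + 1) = 80*y^5 - 132*y^4 + 106*y^3 - 18*y^2 - 33*y - 3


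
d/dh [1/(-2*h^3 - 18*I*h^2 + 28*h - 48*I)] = (3*h^2 + 18*I*h - 14)/(2*(h^3 + 9*I*h^2 - 14*h + 24*I)^2)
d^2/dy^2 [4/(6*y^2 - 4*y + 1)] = 16*(-18*y^2 + 12*y + 8*(3*y - 1)^2 - 3)/(6*y^2 - 4*y + 1)^3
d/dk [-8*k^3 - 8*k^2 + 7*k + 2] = -24*k^2 - 16*k + 7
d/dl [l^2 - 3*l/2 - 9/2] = 2*l - 3/2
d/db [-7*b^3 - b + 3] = -21*b^2 - 1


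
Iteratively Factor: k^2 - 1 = (k + 1)*(k - 1)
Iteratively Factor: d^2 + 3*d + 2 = (d + 1)*(d + 2)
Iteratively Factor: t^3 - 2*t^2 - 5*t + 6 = (t + 2)*(t^2 - 4*t + 3) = (t - 3)*(t + 2)*(t - 1)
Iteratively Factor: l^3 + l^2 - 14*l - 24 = (l + 2)*(l^2 - l - 12) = (l + 2)*(l + 3)*(l - 4)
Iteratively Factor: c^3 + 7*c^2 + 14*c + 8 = (c + 1)*(c^2 + 6*c + 8) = (c + 1)*(c + 2)*(c + 4)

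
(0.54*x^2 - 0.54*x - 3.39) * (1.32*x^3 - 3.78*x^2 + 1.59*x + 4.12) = 0.7128*x^5 - 2.754*x^4 - 1.575*x^3 + 14.1804*x^2 - 7.6149*x - 13.9668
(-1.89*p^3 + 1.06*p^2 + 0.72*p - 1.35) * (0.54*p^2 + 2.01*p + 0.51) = -1.0206*p^5 - 3.2265*p^4 + 1.5555*p^3 + 1.2588*p^2 - 2.3463*p - 0.6885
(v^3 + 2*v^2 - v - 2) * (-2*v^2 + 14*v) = -2*v^5 + 10*v^4 + 30*v^3 - 10*v^2 - 28*v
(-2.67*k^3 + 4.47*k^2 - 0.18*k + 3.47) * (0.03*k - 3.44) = -0.0801*k^4 + 9.3189*k^3 - 15.3822*k^2 + 0.7233*k - 11.9368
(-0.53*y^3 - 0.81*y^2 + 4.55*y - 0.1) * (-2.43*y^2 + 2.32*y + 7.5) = 1.2879*y^5 + 0.7387*y^4 - 16.9107*y^3 + 4.724*y^2 + 33.893*y - 0.75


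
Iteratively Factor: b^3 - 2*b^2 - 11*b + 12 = (b + 3)*(b^2 - 5*b + 4) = (b - 1)*(b + 3)*(b - 4)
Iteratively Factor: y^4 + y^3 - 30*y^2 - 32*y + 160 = (y - 5)*(y^3 + 6*y^2 - 32) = (y - 5)*(y - 2)*(y^2 + 8*y + 16) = (y - 5)*(y - 2)*(y + 4)*(y + 4)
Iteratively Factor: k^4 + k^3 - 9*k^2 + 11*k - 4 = (k - 1)*(k^3 + 2*k^2 - 7*k + 4) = (k - 1)*(k + 4)*(k^2 - 2*k + 1) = (k - 1)^2*(k + 4)*(k - 1)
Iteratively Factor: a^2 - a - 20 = (a - 5)*(a + 4)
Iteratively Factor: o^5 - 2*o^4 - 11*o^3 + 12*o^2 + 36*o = (o + 2)*(o^4 - 4*o^3 - 3*o^2 + 18*o) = (o + 2)^2*(o^3 - 6*o^2 + 9*o) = (o - 3)*(o + 2)^2*(o^2 - 3*o) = (o - 3)^2*(o + 2)^2*(o)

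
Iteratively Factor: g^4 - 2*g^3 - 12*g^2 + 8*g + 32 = (g + 2)*(g^3 - 4*g^2 - 4*g + 16) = (g - 4)*(g + 2)*(g^2 - 4) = (g - 4)*(g - 2)*(g + 2)*(g + 2)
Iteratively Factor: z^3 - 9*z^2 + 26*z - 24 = (z - 3)*(z^2 - 6*z + 8) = (z - 4)*(z - 3)*(z - 2)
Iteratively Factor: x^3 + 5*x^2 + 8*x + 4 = (x + 2)*(x^2 + 3*x + 2) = (x + 1)*(x + 2)*(x + 2)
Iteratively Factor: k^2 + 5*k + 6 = (k + 3)*(k + 2)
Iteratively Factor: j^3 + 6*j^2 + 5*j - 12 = (j + 3)*(j^2 + 3*j - 4) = (j + 3)*(j + 4)*(j - 1)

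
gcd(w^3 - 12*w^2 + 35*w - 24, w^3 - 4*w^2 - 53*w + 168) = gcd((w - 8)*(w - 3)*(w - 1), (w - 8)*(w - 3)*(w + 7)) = w^2 - 11*w + 24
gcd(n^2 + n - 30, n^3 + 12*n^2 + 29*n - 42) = n + 6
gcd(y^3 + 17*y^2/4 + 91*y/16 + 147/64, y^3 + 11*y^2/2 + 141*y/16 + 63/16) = y^2 + 5*y/2 + 21/16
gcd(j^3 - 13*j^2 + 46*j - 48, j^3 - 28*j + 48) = j - 2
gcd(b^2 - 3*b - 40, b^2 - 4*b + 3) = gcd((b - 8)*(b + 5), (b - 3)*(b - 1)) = 1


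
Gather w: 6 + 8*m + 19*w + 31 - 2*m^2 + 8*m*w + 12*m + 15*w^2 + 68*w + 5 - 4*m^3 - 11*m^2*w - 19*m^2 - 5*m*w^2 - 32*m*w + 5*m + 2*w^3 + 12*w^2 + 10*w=-4*m^3 - 21*m^2 + 25*m + 2*w^3 + w^2*(27 - 5*m) + w*(-11*m^2 - 24*m + 97) + 42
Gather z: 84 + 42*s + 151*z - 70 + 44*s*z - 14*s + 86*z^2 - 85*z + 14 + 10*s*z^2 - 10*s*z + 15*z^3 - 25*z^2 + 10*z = 28*s + 15*z^3 + z^2*(10*s + 61) + z*(34*s + 76) + 28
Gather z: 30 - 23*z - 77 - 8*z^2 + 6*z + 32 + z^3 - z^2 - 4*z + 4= z^3 - 9*z^2 - 21*z - 11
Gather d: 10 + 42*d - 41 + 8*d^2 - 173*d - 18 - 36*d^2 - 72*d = -28*d^2 - 203*d - 49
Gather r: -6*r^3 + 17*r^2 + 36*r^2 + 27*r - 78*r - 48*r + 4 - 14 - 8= -6*r^3 + 53*r^2 - 99*r - 18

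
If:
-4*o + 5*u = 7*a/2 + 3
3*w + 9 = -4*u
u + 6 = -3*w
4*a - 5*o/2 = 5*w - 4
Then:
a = -832/297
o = 134/297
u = -1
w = -5/3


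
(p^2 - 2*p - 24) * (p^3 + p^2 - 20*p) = p^5 - p^4 - 46*p^3 + 16*p^2 + 480*p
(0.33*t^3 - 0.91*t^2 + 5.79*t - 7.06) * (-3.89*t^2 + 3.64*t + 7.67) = -1.2837*t^5 + 4.7411*t^4 - 23.3044*t^3 + 41.5593*t^2 + 18.7109*t - 54.1502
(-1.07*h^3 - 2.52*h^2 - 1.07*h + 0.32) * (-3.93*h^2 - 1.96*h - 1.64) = 4.2051*h^5 + 12.0008*h^4 + 10.8991*h^3 + 4.9724*h^2 + 1.1276*h - 0.5248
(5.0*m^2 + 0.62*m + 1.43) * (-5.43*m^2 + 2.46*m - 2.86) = -27.15*m^4 + 8.9334*m^3 - 20.5397*m^2 + 1.7446*m - 4.0898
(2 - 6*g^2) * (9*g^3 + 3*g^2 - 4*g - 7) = -54*g^5 - 18*g^4 + 42*g^3 + 48*g^2 - 8*g - 14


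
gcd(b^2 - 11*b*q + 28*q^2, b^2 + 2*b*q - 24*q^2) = -b + 4*q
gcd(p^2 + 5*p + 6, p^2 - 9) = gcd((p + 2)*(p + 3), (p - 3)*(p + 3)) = p + 3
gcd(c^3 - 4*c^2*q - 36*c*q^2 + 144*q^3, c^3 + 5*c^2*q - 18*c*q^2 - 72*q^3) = -c^2 - 2*c*q + 24*q^2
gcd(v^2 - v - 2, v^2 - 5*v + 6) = v - 2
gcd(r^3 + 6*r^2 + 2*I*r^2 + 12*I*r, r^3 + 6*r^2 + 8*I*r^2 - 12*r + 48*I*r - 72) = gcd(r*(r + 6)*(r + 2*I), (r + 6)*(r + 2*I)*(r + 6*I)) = r^2 + r*(6 + 2*I) + 12*I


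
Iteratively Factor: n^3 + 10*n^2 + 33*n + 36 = (n + 4)*(n^2 + 6*n + 9) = (n + 3)*(n + 4)*(n + 3)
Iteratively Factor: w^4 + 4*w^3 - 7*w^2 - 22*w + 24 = (w - 2)*(w^3 + 6*w^2 + 5*w - 12) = (w - 2)*(w + 3)*(w^2 + 3*w - 4) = (w - 2)*(w + 3)*(w + 4)*(w - 1)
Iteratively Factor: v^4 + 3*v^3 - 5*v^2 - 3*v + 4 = (v - 1)*(v^3 + 4*v^2 - v - 4) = (v - 1)^2*(v^2 + 5*v + 4) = (v - 1)^2*(v + 1)*(v + 4)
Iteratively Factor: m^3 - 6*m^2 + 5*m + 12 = (m - 4)*(m^2 - 2*m - 3) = (m - 4)*(m + 1)*(m - 3)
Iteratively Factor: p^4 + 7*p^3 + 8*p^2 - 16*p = (p)*(p^3 + 7*p^2 + 8*p - 16) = p*(p + 4)*(p^2 + 3*p - 4) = p*(p + 4)^2*(p - 1)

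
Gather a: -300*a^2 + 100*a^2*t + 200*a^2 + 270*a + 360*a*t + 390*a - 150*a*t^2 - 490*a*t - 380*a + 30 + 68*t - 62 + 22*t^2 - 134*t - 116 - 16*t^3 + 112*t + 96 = a^2*(100*t - 100) + a*(-150*t^2 - 130*t + 280) - 16*t^3 + 22*t^2 + 46*t - 52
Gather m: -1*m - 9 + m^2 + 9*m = m^2 + 8*m - 9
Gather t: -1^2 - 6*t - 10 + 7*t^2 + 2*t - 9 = 7*t^2 - 4*t - 20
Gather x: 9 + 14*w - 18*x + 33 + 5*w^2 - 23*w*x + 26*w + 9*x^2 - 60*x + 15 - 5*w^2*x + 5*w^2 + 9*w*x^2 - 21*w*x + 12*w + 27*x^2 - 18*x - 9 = 10*w^2 + 52*w + x^2*(9*w + 36) + x*(-5*w^2 - 44*w - 96) + 48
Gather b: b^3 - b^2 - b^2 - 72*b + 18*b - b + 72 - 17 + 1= b^3 - 2*b^2 - 55*b + 56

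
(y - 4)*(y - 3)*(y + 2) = y^3 - 5*y^2 - 2*y + 24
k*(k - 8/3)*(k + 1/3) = k^3 - 7*k^2/3 - 8*k/9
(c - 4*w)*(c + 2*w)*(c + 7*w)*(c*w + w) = c^4*w + 5*c^3*w^2 + c^3*w - 22*c^2*w^3 + 5*c^2*w^2 - 56*c*w^4 - 22*c*w^3 - 56*w^4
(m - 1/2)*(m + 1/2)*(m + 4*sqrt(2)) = m^3 + 4*sqrt(2)*m^2 - m/4 - sqrt(2)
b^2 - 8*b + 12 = (b - 6)*(b - 2)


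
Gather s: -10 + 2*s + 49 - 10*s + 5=44 - 8*s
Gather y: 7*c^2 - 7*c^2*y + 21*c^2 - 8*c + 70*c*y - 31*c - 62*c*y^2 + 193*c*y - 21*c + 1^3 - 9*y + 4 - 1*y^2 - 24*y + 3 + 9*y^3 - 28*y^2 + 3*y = 28*c^2 - 60*c + 9*y^3 + y^2*(-62*c - 29) + y*(-7*c^2 + 263*c - 30) + 8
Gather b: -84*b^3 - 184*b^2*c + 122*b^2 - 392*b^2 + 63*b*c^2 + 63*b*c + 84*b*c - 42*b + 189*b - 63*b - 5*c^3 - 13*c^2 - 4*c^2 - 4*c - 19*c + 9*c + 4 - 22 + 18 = -84*b^3 + b^2*(-184*c - 270) + b*(63*c^2 + 147*c + 84) - 5*c^3 - 17*c^2 - 14*c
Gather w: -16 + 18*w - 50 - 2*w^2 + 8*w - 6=-2*w^2 + 26*w - 72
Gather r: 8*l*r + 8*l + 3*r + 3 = 8*l + r*(8*l + 3) + 3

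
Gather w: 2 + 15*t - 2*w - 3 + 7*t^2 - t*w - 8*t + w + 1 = 7*t^2 + 7*t + w*(-t - 1)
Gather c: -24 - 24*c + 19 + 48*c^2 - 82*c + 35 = 48*c^2 - 106*c + 30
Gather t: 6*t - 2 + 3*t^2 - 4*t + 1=3*t^2 + 2*t - 1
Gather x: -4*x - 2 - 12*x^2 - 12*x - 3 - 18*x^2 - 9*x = -30*x^2 - 25*x - 5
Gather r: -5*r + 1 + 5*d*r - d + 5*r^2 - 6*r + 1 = -d + 5*r^2 + r*(5*d - 11) + 2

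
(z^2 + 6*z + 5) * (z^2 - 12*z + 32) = z^4 - 6*z^3 - 35*z^2 + 132*z + 160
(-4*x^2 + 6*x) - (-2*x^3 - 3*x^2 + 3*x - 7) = 2*x^3 - x^2 + 3*x + 7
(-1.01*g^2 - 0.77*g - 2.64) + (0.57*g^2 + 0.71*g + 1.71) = -0.44*g^2 - 0.0600000000000001*g - 0.93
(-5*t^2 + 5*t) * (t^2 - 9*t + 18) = -5*t^4 + 50*t^3 - 135*t^2 + 90*t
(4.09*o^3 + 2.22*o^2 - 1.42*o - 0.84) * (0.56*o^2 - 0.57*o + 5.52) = 2.2904*o^5 - 1.0881*o^4 + 20.5162*o^3 + 12.5934*o^2 - 7.3596*o - 4.6368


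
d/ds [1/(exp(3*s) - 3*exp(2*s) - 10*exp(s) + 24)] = (-3*exp(2*s) + 6*exp(s) + 10)*exp(s)/(exp(3*s) - 3*exp(2*s) - 10*exp(s) + 24)^2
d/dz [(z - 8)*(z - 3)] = 2*z - 11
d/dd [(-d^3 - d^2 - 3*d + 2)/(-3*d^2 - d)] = (3*d^4 + 2*d^3 - 8*d^2 + 12*d + 2)/(d^2*(9*d^2 + 6*d + 1))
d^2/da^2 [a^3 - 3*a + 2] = 6*a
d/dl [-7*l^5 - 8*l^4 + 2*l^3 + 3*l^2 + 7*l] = -35*l^4 - 32*l^3 + 6*l^2 + 6*l + 7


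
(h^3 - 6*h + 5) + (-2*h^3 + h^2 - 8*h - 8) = -h^3 + h^2 - 14*h - 3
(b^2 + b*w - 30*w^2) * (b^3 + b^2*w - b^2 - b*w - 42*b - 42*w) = b^5 + 2*b^4*w - b^4 - 29*b^3*w^2 - 2*b^3*w - 42*b^3 - 30*b^2*w^3 + 29*b^2*w^2 - 84*b^2*w + 30*b*w^3 + 1218*b*w^2 + 1260*w^3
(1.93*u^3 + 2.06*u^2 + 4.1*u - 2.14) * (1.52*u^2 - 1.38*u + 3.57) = 2.9336*u^5 + 0.4678*u^4 + 10.2793*u^3 - 1.5566*u^2 + 17.5902*u - 7.6398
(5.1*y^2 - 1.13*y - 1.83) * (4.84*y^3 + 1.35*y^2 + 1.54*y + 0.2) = 24.684*y^5 + 1.4158*y^4 - 2.5287*y^3 - 3.1907*y^2 - 3.0442*y - 0.366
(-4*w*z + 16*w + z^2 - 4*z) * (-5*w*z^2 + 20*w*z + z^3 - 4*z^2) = 20*w^2*z^3 - 160*w^2*z^2 + 320*w^2*z - 9*w*z^4 + 72*w*z^3 - 144*w*z^2 + z^5 - 8*z^4 + 16*z^3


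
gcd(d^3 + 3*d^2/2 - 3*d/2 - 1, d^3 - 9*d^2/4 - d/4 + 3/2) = d - 1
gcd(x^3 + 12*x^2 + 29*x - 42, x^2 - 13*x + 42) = 1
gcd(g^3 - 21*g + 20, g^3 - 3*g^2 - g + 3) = g - 1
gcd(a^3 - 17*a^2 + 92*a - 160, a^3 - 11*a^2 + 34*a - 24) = a - 4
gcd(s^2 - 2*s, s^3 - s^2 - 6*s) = s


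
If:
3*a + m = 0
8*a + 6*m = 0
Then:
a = 0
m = 0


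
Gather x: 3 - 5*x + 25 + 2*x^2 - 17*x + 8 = 2*x^2 - 22*x + 36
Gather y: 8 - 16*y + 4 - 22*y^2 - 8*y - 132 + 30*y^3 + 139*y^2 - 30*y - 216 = 30*y^3 + 117*y^2 - 54*y - 336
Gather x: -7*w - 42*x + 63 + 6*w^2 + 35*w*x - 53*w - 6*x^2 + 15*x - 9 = 6*w^2 - 60*w - 6*x^2 + x*(35*w - 27) + 54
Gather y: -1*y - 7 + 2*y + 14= y + 7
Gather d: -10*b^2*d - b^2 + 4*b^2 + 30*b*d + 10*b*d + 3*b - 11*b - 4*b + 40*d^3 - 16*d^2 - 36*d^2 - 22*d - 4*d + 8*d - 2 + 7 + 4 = 3*b^2 - 12*b + 40*d^3 - 52*d^2 + d*(-10*b^2 + 40*b - 18) + 9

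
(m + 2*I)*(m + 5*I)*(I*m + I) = I*m^3 - 7*m^2 + I*m^2 - 7*m - 10*I*m - 10*I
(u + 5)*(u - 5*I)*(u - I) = u^3 + 5*u^2 - 6*I*u^2 - 5*u - 30*I*u - 25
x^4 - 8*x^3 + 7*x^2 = x^2*(x - 7)*(x - 1)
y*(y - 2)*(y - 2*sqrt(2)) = y^3 - 2*sqrt(2)*y^2 - 2*y^2 + 4*sqrt(2)*y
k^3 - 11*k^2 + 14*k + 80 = (k - 8)*(k - 5)*(k + 2)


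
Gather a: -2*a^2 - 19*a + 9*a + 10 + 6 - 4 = -2*a^2 - 10*a + 12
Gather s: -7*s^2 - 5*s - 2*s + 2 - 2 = -7*s^2 - 7*s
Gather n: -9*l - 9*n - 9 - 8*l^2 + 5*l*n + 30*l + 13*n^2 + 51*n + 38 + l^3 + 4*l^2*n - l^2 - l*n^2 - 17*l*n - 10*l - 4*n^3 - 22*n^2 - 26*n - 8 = l^3 - 9*l^2 + 11*l - 4*n^3 + n^2*(-l - 9) + n*(4*l^2 - 12*l + 16) + 21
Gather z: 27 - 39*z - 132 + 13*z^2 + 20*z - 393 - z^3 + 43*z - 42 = -z^3 + 13*z^2 + 24*z - 540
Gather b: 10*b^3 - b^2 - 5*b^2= 10*b^3 - 6*b^2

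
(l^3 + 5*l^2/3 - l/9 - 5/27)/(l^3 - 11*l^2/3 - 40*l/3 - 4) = (9*l^2 + 12*l - 5)/(9*(l^2 - 4*l - 12))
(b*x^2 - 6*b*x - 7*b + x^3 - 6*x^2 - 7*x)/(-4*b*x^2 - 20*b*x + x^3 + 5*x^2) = (-b*x^2 + 6*b*x + 7*b - x^3 + 6*x^2 + 7*x)/(x*(4*b*x + 20*b - x^2 - 5*x))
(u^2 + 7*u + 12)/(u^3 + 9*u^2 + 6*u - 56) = (u + 3)/(u^2 + 5*u - 14)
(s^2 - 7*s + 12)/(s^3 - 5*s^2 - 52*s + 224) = (s - 3)/(s^2 - s - 56)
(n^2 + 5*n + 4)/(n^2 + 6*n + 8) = (n + 1)/(n + 2)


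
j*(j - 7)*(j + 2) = j^3 - 5*j^2 - 14*j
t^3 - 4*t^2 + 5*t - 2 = (t - 2)*(t - 1)^2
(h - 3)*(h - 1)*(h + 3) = h^3 - h^2 - 9*h + 9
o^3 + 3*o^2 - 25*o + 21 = (o - 3)*(o - 1)*(o + 7)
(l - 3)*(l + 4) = l^2 + l - 12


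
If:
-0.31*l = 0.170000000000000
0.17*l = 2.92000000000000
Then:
No Solution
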